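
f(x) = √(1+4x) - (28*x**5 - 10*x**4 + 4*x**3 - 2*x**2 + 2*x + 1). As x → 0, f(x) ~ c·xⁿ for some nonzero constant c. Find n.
6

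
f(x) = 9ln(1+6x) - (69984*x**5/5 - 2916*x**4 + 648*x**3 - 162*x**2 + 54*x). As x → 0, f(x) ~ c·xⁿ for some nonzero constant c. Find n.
6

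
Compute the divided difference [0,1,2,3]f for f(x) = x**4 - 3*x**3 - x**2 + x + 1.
3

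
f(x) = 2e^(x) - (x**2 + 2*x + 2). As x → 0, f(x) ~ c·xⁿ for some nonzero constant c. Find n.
3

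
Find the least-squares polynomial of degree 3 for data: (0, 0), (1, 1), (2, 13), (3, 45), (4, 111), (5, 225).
-25/126 + (1171/756)x + (-229/126)x² + (227/108)x³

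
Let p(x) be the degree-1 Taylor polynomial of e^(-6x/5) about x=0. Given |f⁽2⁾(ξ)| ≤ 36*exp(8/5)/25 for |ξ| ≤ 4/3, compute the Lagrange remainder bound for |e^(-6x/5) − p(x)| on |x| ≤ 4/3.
32*exp(8/5)/25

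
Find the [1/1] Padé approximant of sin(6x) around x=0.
6*x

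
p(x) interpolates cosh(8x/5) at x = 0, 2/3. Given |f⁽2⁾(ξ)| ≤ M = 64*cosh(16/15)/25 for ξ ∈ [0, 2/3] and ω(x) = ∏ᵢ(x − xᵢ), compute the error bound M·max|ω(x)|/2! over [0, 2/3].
32*cosh(16/15)/225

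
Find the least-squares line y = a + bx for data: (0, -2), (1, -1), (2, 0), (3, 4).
a = -13/5, b = 19/10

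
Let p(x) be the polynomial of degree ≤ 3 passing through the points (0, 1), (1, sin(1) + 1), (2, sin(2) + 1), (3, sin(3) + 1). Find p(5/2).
-5*sin(1)/16 + 5*sin(3)/16 + 15*sin(2)/16 + 1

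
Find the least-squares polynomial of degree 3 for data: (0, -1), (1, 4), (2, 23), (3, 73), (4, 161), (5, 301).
-52/63 + (-22/189)x + (587/252)x² + (211/108)x³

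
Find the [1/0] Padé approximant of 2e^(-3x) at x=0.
2 - 6*x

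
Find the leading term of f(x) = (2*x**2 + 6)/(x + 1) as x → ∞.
2*x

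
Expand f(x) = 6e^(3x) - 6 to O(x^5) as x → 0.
18*x + 27*x**2 + 27*x**3 + 81*x**4/4 + O(x**5)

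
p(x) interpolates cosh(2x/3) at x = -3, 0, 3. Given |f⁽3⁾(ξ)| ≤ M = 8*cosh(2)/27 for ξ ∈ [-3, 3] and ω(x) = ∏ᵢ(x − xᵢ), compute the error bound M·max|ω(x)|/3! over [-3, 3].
8*sqrt(3)*cosh(2)/27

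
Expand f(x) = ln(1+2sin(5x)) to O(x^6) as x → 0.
10*x - 50*x**2 + 875*x**3/3 - 6250*x**4/3 + 190625*x**5/12 + O(x**6)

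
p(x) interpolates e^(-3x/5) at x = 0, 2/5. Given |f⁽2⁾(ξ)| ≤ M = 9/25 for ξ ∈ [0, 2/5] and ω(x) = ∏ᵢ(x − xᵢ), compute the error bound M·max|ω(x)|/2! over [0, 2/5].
9/1250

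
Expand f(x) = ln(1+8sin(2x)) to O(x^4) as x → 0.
16*x - 128*x**2 + 4064*x**3/3 + O(x**4)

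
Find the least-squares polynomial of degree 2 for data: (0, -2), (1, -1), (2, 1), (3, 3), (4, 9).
-62/35 + (-9/35)x + (5/7)x²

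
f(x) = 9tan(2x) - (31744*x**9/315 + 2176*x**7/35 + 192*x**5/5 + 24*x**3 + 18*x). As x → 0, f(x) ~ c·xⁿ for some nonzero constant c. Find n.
11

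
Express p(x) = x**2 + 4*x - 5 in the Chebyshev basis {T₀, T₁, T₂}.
(-9/2)T₀ + (4)T₁ + (1/2)T₂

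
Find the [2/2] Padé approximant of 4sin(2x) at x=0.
8*x/(2*x**2/3 + 1)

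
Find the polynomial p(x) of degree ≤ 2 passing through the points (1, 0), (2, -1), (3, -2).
1 - x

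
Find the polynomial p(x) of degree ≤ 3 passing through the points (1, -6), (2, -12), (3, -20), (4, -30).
-x**2 - 3*x - 2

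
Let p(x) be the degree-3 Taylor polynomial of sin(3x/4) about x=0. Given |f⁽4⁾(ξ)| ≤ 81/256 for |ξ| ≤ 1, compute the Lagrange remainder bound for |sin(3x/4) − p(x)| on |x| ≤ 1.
27/2048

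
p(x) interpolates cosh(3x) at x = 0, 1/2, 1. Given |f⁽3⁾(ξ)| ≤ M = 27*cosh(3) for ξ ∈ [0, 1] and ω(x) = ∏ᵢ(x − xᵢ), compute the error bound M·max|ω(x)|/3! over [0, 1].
sqrt(3)*cosh(3)/8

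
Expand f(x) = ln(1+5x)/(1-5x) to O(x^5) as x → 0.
5*x + 25*x**2/2 + 625*x**3/6 + 4375*x**4/12 + O(x**5)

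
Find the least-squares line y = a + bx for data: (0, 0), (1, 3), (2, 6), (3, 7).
a = 2/5, b = 12/5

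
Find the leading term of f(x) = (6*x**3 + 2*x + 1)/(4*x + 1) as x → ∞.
3*x**2/2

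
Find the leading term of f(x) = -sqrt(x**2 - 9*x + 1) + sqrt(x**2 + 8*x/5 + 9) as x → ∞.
53/10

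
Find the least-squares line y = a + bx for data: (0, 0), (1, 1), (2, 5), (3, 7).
a = -1/2, b = 5/2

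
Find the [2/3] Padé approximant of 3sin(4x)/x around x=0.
(12 - 112*x**2/5)/(4*x**2/5 + 1)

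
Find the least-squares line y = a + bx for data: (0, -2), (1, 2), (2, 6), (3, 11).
a = -11/5, b = 43/10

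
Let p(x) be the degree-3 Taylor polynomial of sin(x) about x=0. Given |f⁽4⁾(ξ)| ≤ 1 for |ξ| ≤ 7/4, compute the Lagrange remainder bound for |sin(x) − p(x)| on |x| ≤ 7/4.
2401/6144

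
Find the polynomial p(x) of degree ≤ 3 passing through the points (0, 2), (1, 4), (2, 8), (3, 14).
x**2 + x + 2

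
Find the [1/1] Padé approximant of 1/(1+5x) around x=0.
1/(5*x + 1)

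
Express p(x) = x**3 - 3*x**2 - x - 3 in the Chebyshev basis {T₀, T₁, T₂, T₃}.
(-9/2)T₀ + (-1/4)T₁ + (-3/2)T₂ + (1/4)T₃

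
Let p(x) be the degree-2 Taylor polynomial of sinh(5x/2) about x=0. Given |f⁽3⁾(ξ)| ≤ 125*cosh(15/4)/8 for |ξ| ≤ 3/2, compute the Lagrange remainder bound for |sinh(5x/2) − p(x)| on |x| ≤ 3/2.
1125*cosh(15/4)/128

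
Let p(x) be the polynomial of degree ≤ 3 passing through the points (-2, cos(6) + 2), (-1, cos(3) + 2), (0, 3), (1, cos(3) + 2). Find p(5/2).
15*cos(3) - 157/16 - 35*cos(6)/16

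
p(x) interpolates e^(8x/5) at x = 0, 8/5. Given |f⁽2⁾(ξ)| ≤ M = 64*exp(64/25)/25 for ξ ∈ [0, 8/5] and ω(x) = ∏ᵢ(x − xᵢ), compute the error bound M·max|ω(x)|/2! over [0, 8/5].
512*exp(64/25)/625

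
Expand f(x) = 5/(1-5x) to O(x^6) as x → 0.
5 + 25*x + 125*x**2 + 625*x**3 + 3125*x**4 + 15625*x**5 + O(x**6)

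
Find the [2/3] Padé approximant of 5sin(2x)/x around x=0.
(10 - 14*x**2/3)/(x**2/5 + 1)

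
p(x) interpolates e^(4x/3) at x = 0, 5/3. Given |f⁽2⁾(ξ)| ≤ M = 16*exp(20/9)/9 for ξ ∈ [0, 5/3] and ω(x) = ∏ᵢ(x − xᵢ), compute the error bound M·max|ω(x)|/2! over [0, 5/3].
50*exp(20/9)/81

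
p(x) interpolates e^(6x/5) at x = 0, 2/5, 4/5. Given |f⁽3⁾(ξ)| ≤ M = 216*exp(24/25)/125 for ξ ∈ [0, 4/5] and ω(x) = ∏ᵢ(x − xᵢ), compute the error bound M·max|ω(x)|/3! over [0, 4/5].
64*sqrt(3)*exp(24/25)/15625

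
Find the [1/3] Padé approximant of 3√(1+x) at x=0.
(21*x/8 + 3)/(x**3/64 - x**2/16 + 3*x/8 + 1)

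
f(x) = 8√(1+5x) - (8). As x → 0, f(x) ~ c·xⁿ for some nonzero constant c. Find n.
1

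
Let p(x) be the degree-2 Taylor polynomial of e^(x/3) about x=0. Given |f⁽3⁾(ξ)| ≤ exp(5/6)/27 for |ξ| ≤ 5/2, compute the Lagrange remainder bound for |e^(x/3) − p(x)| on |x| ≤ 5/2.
125*exp(5/6)/1296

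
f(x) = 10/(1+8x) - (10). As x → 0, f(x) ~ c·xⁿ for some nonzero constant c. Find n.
1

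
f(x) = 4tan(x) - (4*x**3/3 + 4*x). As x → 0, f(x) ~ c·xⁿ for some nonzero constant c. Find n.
5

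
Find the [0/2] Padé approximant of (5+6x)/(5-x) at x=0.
1/(42*x**2/25 - 7*x/5 + 1)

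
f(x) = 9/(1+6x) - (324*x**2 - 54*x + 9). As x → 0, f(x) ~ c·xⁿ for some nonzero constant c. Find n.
3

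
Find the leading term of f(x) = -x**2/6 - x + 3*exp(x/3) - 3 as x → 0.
x**3/54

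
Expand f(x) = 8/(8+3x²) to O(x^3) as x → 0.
1 - 3*x**2/8 + O(x**3)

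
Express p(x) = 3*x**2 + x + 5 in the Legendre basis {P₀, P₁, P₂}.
(6)P₀ + P₁ + (2)P₂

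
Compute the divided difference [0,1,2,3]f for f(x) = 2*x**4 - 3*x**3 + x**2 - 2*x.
9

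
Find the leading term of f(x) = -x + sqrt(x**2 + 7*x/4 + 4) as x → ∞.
7/8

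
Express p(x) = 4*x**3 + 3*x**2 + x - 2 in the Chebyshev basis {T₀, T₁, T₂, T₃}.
(-1/2)T₀ + (4)T₁ + (3/2)T₂ + T₃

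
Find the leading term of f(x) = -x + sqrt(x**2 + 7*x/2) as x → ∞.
7/4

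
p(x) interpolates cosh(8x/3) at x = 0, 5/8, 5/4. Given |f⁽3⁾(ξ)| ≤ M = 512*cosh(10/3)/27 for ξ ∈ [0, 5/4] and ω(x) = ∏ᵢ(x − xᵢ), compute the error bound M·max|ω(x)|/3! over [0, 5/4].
125*sqrt(3)*cosh(10/3)/729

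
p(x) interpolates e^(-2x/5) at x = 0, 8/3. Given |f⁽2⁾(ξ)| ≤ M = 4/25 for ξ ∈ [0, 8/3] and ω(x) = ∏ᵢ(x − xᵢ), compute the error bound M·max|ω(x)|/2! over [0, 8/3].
32/225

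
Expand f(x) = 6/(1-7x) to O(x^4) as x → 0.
6 + 42*x + 294*x**2 + 2058*x**3 + O(x**4)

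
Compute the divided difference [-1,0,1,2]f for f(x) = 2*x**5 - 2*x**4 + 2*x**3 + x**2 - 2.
8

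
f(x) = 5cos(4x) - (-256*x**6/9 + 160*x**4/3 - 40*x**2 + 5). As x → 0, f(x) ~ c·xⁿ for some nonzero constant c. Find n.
8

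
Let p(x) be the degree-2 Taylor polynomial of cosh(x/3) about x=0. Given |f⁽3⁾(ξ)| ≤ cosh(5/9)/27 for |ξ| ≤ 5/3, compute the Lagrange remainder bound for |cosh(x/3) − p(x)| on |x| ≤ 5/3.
125*cosh(5/9)/4374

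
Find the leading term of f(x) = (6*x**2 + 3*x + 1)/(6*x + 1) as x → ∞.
x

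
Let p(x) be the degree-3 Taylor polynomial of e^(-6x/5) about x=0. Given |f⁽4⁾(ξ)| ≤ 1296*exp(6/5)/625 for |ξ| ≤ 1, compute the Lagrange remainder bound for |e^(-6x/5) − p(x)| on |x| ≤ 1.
54*exp(6/5)/625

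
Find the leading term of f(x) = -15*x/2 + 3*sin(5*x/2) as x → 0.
-125*x**3/16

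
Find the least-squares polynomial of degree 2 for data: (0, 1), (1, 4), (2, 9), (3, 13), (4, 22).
41/35 + (137/70)x + (11/14)x²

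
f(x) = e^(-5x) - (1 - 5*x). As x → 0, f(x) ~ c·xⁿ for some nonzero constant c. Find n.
2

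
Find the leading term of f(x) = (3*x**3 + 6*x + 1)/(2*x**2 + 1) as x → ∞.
3*x/2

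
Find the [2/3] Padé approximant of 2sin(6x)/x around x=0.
(12 - 252*x**2/5)/(9*x**2/5 + 1)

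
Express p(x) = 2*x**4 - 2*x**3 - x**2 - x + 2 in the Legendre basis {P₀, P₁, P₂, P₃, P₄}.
(31/15)P₀ + (-11/5)P₁ + (10/21)P₂ + (-4/5)P₃ + (16/35)P₄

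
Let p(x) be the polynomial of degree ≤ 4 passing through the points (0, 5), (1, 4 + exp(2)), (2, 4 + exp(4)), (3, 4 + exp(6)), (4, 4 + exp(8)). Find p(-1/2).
-45*exp(6)/32 - 105*exp(2)/32 + 827/128 + 189*exp(4)/64 + 35*exp(8)/128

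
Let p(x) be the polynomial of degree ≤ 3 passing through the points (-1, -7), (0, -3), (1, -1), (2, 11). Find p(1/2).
-5/2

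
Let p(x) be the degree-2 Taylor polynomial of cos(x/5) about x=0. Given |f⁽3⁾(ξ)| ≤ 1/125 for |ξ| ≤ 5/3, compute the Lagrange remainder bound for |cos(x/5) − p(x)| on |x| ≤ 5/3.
1/162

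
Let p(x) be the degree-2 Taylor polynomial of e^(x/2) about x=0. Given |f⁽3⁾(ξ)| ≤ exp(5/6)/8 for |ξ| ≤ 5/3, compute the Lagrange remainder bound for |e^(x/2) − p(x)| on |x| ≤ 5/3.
125*exp(5/6)/1296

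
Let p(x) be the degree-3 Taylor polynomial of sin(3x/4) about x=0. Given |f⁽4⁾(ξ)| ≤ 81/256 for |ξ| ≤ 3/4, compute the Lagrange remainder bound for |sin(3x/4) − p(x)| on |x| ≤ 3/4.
2187/524288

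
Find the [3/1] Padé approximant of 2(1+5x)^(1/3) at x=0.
(-250*x**3/81 + 50*x**2/9 + 10*x + 2)/(10*x/3 + 1)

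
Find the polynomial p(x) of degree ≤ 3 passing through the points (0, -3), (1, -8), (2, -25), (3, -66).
-2*x**3 - 3*x - 3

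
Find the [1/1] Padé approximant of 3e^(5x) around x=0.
(15*x/2 + 3)/(1 - 5*x/2)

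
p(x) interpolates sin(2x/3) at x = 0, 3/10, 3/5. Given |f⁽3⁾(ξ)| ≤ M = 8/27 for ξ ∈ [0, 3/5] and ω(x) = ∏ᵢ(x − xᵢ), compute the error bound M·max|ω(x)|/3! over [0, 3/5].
sqrt(3)/3375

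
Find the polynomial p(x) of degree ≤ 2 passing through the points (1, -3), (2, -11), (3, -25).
-3*x**2 + x - 1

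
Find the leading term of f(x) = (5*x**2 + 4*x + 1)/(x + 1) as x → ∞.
5*x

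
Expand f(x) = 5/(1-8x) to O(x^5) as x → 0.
5 + 40*x + 320*x**2 + 2560*x**3 + 20480*x**4 + O(x**5)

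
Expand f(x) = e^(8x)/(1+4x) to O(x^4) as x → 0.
1 + 4*x + 16*x**2 + 64*x**3/3 + O(x**4)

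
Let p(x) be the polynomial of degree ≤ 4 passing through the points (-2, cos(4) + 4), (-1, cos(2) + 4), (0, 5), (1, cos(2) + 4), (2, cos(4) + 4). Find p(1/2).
5*cos(2)/16 - cos(4)/64 + 301/64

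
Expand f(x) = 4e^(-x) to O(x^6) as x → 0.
4 - 4*x + 2*x**2 - 2*x**3/3 + x**4/6 - x**5/30 + O(x**6)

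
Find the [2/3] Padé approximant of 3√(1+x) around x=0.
(21*x**2/16 + 21*x/5 + 3)/(-x**3/160 + 9*x**2/80 + 9*x/10 + 1)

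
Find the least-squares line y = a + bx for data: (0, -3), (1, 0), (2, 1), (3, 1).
a = -11/5, b = 13/10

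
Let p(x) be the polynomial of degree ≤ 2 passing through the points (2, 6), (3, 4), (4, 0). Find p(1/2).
21/4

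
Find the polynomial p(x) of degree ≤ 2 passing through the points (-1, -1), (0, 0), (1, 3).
x**2 + 2*x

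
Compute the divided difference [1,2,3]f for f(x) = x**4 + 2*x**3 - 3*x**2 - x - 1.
34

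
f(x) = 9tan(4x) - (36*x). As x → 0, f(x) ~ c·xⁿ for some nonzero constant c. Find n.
3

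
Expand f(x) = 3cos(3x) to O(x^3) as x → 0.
3 - 27*x**2/2 + O(x**3)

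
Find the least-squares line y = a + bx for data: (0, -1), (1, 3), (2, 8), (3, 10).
a = -7/10, b = 19/5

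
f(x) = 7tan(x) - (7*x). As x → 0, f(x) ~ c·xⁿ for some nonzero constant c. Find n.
3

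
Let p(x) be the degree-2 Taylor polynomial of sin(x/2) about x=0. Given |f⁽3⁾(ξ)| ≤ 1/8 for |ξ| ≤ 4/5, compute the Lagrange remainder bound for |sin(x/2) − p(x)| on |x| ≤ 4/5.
4/375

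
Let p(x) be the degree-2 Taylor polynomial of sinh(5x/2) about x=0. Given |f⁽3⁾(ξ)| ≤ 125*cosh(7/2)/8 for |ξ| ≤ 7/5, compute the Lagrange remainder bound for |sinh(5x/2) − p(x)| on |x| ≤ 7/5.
343*cosh(7/2)/48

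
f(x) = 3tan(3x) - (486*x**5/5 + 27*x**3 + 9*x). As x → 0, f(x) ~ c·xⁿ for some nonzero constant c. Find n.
7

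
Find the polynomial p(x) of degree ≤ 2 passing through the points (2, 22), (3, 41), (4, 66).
3*x**2 + 4*x + 2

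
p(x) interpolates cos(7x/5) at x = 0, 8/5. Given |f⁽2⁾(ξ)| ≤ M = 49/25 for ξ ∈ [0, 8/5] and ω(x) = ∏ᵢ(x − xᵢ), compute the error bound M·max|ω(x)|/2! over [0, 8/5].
392/625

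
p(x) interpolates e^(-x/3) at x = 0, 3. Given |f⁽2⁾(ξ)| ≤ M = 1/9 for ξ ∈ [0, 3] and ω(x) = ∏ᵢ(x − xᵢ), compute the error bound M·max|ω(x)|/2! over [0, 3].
1/8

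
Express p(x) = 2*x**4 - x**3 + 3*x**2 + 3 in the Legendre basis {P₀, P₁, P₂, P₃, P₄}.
(22/5)P₀ + (-3/5)P₁ + (22/7)P₂ + (-2/5)P₃ + (16/35)P₄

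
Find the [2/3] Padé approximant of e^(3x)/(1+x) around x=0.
(3*x**2/4 + 6*x/5 + 1)/(3*x**3/10 - 3*x**2/20 - 4*x/5 + 1)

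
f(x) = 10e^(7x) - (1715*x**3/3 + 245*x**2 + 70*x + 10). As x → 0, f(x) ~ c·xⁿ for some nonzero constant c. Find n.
4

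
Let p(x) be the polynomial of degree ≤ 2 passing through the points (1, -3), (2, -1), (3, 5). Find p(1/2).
-5/2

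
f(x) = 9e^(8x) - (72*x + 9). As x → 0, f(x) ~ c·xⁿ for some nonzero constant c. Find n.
2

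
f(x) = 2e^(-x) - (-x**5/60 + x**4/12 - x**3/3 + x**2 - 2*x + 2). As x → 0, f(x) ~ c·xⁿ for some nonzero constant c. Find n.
6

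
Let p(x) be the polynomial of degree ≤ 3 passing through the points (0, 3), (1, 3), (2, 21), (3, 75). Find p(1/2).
15/8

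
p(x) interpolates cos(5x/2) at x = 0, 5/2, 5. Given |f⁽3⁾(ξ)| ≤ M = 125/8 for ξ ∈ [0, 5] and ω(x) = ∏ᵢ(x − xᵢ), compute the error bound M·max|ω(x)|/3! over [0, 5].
15625*sqrt(3)/1728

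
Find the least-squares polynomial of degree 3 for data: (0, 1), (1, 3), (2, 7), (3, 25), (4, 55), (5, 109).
10/9 + (59/54)x + (-13/18)x² + (26/27)x³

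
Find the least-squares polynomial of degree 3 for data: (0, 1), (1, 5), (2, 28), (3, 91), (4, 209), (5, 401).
10/9 + (-158/189)x + (85/63)x² + (80/27)x³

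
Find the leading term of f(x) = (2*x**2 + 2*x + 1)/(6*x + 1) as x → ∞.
x/3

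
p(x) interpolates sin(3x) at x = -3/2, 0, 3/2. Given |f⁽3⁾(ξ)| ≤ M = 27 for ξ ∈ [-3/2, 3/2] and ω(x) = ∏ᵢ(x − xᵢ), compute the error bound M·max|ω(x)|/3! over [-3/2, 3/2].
27*sqrt(3)/8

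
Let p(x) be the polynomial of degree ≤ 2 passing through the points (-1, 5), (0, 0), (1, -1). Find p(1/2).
-1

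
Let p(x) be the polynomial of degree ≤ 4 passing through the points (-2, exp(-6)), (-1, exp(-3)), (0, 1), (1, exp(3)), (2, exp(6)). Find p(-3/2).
((-5*exp(6) - 70 + 28*exp(3))*exp(6) + 35 + 140*exp(3))*exp(-6)/128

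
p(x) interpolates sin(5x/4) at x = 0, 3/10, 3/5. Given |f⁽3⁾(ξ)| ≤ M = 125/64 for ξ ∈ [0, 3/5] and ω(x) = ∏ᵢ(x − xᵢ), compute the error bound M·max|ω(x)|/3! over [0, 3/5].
sqrt(3)/512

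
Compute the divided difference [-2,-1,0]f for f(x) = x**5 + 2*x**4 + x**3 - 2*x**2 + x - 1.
-6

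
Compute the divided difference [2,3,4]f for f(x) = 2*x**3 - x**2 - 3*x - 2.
17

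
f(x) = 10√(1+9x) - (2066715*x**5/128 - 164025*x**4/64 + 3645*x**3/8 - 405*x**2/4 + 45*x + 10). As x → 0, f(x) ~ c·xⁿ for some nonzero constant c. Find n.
6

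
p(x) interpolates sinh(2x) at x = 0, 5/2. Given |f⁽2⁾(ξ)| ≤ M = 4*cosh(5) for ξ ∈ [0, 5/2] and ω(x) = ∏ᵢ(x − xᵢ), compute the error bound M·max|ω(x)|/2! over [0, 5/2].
25*cosh(5)/8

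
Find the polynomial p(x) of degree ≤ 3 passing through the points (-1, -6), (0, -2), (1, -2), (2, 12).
3*x**3 - 2*x**2 - x - 2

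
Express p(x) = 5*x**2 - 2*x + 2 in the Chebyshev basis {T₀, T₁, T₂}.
(9/2)T₀ + (-2)T₁ + (5/2)T₂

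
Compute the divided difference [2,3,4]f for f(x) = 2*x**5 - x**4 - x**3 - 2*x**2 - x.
504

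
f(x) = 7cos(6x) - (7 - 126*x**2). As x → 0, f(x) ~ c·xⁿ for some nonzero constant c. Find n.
4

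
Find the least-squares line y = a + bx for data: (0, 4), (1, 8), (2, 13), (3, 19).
a = 7/2, b = 5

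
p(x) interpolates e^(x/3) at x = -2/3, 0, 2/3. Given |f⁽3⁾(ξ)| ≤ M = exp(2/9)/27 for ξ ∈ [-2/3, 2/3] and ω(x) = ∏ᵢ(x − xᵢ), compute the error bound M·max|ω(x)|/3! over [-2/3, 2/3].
8*sqrt(3)*exp(2/9)/19683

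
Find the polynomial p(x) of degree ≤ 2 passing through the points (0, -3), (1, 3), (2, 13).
2*x**2 + 4*x - 3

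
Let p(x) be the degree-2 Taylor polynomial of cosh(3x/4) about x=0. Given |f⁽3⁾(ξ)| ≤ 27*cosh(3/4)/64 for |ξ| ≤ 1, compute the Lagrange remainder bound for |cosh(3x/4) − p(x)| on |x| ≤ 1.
9*cosh(3/4)/128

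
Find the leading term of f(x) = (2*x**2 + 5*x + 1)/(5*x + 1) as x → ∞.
2*x/5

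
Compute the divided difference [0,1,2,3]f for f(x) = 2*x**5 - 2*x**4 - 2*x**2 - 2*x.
38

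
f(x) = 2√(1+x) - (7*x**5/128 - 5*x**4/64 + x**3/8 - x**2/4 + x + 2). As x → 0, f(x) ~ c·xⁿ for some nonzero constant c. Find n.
6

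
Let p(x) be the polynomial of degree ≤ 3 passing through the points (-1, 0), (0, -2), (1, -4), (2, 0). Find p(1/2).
-27/8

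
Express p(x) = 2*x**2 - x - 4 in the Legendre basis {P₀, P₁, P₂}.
(-10/3)P₀ - P₁ + (4/3)P₂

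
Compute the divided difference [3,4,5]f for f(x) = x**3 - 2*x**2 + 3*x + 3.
10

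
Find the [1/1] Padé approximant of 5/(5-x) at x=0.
1/(1 - x/5)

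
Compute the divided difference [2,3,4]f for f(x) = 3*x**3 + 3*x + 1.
27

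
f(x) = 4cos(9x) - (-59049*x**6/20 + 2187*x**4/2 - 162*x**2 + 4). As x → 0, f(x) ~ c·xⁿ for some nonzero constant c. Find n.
8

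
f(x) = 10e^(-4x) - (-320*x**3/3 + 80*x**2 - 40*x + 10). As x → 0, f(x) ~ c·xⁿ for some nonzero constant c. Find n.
4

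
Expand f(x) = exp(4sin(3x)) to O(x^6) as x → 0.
1 + 12*x + 72*x**2 + 270*x**3 + 648*x**4 + 7857*x**5/10 + O(x**6)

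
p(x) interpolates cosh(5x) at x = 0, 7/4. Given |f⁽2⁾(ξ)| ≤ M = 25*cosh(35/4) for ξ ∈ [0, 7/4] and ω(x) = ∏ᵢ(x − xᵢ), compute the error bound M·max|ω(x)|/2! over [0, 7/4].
1225*cosh(35/4)/128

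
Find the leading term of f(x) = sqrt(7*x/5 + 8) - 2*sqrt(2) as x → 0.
7*sqrt(2)*x/40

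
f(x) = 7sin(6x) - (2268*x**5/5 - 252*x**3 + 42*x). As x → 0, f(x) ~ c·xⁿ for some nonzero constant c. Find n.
7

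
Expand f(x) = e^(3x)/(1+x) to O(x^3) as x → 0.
1 + 2*x + 5*x**2/2 + O(x**3)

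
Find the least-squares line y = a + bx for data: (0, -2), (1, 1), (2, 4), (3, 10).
a = -13/5, b = 39/10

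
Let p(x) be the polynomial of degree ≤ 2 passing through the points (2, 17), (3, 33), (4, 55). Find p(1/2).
17/4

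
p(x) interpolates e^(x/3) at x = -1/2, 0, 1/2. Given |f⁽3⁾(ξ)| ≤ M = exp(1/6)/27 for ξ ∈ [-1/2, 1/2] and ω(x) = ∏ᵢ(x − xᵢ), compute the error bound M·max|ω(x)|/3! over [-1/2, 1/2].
sqrt(3)*exp(1/6)/5832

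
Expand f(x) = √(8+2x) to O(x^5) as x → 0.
2*sqrt(2) + sqrt(2)*x/4 - sqrt(2)*x**2/64 + sqrt(2)*x**3/512 - 5*sqrt(2)*x**4/16384 + O(x**5)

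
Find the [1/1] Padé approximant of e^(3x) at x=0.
(3*x/2 + 1)/(1 - 3*x/2)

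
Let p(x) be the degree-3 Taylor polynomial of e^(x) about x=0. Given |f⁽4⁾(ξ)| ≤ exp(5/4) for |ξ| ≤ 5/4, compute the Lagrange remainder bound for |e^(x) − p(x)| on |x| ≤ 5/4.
625*exp(5/4)/6144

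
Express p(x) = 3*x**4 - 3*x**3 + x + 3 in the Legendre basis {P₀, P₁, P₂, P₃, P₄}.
(18/5)P₀ + (-4/5)P₁ + (12/7)P₂ + (-6/5)P₃ + (24/35)P₄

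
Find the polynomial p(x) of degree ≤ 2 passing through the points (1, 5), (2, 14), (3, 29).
3*x**2 + 2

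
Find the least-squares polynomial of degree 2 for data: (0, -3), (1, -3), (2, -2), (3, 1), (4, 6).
-101/35 + (-43/35)x + (6/7)x²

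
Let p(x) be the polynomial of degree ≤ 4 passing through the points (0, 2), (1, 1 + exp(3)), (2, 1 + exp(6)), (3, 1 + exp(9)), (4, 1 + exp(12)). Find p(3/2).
-5*exp(9)/32 + 123/128 + 15*exp(3)/32 + 45*exp(6)/64 + 3*exp(12)/128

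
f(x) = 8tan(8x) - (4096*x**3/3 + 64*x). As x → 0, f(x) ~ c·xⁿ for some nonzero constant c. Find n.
5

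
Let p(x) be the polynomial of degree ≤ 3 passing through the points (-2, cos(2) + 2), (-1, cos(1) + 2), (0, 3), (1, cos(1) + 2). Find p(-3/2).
5*cos(2)/16 + cos(1) + 27/16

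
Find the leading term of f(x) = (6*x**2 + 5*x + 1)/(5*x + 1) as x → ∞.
6*x/5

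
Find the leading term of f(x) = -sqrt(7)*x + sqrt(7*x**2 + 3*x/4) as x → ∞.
3*sqrt(7)/56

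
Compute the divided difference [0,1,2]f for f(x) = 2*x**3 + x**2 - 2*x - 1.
7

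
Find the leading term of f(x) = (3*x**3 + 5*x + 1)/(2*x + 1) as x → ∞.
3*x**2/2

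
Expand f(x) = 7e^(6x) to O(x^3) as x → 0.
7 + 42*x + 126*x**2 + O(x**3)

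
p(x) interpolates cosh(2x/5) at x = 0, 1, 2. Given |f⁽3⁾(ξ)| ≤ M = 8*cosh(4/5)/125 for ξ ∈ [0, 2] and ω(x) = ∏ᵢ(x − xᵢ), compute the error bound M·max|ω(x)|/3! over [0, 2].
8*sqrt(3)*cosh(4/5)/3375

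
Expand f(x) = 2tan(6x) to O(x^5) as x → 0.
12*x + 144*x**3 + O(x**5)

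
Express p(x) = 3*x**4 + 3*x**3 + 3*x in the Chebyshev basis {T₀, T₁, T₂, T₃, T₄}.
(9/8)T₀ + (21/4)T₁ + (3/2)T₂ + (3/4)T₃ + (3/8)T₄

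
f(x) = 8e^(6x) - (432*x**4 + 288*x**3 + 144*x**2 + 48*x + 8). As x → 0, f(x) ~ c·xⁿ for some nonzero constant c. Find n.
5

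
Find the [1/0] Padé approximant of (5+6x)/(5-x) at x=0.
7*x/5 + 1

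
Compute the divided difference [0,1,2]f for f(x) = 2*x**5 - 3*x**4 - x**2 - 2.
8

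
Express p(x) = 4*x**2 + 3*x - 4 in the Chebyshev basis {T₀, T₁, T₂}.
(-2)T₀ + (3)T₁ + (2)T₂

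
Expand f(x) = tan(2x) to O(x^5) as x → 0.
2*x + 8*x**3/3 + O(x**5)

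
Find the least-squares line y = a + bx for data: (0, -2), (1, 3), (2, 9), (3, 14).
a = -21/10, b = 27/5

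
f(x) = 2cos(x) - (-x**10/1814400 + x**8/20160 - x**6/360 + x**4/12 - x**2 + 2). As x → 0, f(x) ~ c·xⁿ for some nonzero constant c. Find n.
12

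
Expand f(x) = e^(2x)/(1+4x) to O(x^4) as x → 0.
1 - 2*x + 10*x**2 - 116*x**3/3 + O(x**4)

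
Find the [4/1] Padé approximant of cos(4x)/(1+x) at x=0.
(32*x**4/3 - 8*x**2 + 1)/(x + 1)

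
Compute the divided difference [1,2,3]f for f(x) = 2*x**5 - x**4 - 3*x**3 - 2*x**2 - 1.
135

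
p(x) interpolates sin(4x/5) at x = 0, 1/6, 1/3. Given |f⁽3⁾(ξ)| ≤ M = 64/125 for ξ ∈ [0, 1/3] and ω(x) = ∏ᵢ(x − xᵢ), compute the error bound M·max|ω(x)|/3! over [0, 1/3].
8*sqrt(3)/91125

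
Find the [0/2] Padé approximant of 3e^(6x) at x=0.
3/(18*x**2 - 6*x + 1)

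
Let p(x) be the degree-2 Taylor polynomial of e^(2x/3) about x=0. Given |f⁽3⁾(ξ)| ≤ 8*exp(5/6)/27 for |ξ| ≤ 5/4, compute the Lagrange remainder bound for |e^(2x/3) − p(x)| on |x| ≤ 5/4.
125*exp(5/6)/1296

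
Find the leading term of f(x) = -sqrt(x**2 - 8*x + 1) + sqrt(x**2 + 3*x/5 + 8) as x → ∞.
43/10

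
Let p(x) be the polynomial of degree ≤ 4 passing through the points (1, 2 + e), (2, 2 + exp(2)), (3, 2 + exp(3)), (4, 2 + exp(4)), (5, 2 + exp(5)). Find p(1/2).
-45*exp(4)/32 - 105*exp(2)/32 + 2 + 315*e/128 + 35*exp(5)/128 + 189*exp(3)/64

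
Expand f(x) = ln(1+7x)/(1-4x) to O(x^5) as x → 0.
7*x + 7*x**2/2 + 385*x**3/3 - 1043*x**4/12 + O(x**5)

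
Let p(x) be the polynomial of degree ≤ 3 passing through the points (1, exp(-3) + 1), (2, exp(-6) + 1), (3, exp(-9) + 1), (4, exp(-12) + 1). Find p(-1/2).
(-189*exp(6) - 35 + 135*exp(3) + 105*exp(9) + 16*exp(12))*exp(-12)/16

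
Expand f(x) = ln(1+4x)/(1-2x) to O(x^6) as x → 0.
4*x + 64*x**3/3 - 64*x**4/3 + 2432*x**5/15 + O(x**6)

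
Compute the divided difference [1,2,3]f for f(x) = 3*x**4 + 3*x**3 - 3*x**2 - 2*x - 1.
90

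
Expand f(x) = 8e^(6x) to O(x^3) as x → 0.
8 + 48*x + 144*x**2 + O(x**3)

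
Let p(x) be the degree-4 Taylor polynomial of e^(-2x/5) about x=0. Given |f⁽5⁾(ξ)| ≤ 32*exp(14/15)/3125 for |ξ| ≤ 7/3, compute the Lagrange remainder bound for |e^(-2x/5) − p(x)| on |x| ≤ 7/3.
67228*exp(14/15)/11390625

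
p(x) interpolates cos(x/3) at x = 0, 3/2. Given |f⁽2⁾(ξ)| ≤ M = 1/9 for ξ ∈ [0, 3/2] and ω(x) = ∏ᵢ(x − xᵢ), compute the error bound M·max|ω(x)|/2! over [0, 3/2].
1/32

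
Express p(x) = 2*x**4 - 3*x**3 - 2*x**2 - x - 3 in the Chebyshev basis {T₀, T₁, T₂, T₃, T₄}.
(-13/4)T₀ + (-13/4)T₁ + (-3/4)T₃ + (1/4)T₄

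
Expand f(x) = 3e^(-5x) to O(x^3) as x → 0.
3 - 15*x + 75*x**2/2 + O(x**3)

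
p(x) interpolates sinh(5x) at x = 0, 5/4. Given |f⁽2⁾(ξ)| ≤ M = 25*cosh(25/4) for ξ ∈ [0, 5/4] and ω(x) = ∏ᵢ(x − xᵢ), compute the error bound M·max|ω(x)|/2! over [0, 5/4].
625*cosh(25/4)/128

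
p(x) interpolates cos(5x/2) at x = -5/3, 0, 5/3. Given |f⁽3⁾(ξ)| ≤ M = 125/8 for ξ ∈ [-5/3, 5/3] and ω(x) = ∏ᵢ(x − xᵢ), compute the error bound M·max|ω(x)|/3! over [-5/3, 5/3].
15625*sqrt(3)/5832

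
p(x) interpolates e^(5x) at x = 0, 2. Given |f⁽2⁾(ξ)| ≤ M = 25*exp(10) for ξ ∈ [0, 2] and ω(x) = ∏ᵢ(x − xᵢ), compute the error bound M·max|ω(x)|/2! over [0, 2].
25*exp(10)/2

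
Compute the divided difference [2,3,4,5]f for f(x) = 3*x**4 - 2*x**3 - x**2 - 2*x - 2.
40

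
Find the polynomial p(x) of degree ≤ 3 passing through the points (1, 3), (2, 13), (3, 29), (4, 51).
3*x**2 + x - 1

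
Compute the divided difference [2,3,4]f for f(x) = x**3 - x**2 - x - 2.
8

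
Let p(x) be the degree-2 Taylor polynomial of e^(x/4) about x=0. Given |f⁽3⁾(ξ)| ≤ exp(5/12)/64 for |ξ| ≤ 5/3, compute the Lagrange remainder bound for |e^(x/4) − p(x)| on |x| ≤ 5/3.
125*exp(5/12)/10368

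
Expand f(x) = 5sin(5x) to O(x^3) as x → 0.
25*x + O(x**3)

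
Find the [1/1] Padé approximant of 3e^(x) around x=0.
(3*x/2 + 3)/(1 - x/2)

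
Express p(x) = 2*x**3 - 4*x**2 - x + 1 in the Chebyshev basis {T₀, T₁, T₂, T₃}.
-T₀ + (1/2)T₁ + (-2)T₂ + (1/2)T₃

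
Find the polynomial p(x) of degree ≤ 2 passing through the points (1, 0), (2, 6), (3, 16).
2*x**2 - 2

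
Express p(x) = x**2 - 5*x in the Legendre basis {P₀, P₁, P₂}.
(1/3)P₀ + (-5)P₁ + (2/3)P₂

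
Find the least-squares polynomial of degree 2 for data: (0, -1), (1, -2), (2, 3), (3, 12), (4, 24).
-46/35 + (-76/35)x + (15/7)x²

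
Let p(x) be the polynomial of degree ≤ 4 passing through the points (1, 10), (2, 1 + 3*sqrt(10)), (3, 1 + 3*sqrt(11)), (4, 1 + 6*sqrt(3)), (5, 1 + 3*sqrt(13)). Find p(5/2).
-15*sqrt(3)/16 + 9*sqrt(13)/128 + 83/128 + 45*sqrt(10)/32 + 135*sqrt(11)/64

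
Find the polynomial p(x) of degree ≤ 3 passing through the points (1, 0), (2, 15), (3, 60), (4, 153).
3*x**3 - 3*x**2 + 3*x - 3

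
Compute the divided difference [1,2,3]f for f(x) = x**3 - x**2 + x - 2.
5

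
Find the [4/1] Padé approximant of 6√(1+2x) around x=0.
(9*x**4/20 - 6*x**3/5 + 27*x**2/5 + 72*x/5 + 6)/(7*x/5 + 1)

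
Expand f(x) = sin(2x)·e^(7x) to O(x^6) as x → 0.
2*x + 14*x**2 + 143*x**3/3 + 105*x**4 + 10061*x**5/60 + O(x**6)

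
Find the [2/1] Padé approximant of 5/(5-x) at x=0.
1/(1 - x/5)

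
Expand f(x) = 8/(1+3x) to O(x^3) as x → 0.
8 - 24*x + 72*x**2 + O(x**3)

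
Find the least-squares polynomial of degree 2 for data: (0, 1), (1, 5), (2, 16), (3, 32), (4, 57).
39/35 + (33/70)x + (47/14)x²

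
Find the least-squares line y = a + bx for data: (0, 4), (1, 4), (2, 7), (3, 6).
a = 39/10, b = 9/10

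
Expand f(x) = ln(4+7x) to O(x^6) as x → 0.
log(4) + 7*x/4 - 49*x**2/32 + 343*x**3/192 - 2401*x**4/1024 + 16807*x**5/5120 + O(x**6)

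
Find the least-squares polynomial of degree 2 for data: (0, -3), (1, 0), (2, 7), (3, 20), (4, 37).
-103/35 + (2/7)x + (17/7)x²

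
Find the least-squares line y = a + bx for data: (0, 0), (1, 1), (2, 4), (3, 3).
a = 1/5, b = 6/5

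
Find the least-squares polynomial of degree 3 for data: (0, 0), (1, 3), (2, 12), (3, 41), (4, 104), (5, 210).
10/63 + (1139/378)x + (-683/252)x² + (227/108)x³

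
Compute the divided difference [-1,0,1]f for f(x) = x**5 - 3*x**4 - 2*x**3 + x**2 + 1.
-2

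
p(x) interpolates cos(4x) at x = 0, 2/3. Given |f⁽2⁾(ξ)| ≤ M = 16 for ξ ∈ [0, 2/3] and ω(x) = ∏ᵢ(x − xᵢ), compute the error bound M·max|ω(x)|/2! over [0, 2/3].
8/9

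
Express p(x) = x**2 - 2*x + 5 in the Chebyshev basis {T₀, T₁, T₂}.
(11/2)T₀ + (-2)T₁ + (1/2)T₂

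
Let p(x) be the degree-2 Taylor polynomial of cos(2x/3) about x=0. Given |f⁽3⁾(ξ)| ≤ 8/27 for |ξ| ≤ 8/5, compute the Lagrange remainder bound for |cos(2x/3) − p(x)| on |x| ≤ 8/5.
2048/10125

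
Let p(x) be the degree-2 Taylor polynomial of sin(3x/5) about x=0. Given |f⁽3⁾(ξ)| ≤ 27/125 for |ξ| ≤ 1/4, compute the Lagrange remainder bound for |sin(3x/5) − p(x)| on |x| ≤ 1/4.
9/16000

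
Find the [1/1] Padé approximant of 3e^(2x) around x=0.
(3*x + 3)/(1 - x)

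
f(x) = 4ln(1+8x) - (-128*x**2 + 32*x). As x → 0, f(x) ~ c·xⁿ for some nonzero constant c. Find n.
3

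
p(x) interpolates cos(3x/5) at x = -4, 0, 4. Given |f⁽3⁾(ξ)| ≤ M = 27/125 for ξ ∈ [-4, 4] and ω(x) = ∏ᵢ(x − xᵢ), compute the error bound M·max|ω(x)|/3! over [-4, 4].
64*sqrt(3)/125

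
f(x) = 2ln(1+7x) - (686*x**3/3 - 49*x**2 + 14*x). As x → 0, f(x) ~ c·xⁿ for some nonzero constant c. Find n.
4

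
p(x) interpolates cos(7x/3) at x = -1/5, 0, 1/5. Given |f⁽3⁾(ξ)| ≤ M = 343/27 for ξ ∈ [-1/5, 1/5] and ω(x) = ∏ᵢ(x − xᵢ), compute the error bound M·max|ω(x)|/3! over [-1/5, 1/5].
343*sqrt(3)/91125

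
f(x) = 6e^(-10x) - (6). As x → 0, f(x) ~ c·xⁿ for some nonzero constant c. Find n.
1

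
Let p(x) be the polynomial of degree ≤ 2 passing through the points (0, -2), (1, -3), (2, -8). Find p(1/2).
-2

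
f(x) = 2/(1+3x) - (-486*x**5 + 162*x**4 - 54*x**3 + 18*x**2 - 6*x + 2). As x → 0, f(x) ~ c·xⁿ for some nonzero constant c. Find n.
6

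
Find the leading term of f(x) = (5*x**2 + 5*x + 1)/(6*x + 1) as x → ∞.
5*x/6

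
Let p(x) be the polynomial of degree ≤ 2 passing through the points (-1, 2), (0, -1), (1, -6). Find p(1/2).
-13/4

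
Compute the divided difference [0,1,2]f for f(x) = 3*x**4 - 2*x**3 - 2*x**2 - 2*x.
13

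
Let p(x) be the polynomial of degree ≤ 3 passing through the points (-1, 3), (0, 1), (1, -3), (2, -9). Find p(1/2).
-3/4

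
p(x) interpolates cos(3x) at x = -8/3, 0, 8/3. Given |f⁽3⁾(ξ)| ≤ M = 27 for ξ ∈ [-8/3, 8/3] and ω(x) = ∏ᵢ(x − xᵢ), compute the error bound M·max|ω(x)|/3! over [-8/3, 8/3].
512*sqrt(3)/27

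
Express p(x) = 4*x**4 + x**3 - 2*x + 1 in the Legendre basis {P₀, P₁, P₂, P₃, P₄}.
(9/5)P₀ + (-7/5)P₁ + (16/7)P₂ + (2/5)P₃ + (32/35)P₄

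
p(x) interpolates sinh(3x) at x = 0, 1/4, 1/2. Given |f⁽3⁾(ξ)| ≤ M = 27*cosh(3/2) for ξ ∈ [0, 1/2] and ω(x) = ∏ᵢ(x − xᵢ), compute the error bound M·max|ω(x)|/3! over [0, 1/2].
sqrt(3)*cosh(3/2)/64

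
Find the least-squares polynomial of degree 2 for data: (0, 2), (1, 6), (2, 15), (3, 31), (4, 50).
66/35 + (107/70)x + (37/14)x²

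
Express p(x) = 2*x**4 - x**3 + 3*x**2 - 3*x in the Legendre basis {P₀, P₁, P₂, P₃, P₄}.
(7/5)P₀ + (-18/5)P₁ + (22/7)P₂ + (-2/5)P₃ + (16/35)P₄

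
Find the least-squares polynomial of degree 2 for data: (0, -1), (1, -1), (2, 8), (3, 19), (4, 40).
-39/35 + (-83/35)x + (22/7)x²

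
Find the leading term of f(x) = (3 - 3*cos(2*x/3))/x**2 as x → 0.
2/3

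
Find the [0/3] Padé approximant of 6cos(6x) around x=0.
6/(18*x**2 + 1)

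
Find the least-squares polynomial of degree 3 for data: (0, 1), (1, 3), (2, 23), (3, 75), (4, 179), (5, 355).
16/21 + (167/126)x + (-29/21)x² + (55/18)x³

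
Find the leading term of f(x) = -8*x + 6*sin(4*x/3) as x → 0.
-64*x**3/27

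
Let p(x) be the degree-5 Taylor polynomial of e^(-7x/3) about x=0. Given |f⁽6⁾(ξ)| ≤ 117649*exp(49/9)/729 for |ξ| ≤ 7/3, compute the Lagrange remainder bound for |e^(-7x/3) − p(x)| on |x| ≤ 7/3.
13841287201*exp(49/9)/382637520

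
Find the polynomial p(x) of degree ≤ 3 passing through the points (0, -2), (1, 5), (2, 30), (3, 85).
2*x**3 + 3*x**2 + 2*x - 2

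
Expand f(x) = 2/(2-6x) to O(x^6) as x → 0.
1 + 3*x + 9*x**2 + 27*x**3 + 81*x**4 + 243*x**5 + O(x**6)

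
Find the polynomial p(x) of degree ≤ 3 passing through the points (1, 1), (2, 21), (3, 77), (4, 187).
3*x**3 - x - 1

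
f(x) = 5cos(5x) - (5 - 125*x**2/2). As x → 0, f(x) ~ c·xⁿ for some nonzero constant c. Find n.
4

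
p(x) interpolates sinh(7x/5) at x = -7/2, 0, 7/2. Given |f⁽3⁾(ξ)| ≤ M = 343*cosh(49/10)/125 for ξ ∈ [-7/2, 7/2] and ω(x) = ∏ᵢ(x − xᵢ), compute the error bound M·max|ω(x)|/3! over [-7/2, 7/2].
117649*sqrt(3)*cosh(49/10)/27000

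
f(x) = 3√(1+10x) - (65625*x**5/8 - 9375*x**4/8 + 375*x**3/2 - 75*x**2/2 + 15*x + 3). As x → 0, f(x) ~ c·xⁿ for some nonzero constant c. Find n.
6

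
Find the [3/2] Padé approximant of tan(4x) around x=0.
(-64*x**3/15 + 4*x)/(1 - 32*x**2/5)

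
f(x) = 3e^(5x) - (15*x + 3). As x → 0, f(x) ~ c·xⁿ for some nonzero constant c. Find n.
2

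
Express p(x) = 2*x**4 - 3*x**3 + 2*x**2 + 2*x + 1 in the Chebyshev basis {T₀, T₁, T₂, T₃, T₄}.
(11/4)T₀ + (-1/4)T₁ + (2)T₂ + (-3/4)T₃ + (1/4)T₄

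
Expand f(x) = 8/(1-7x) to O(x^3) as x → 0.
8 + 56*x + 392*x**2 + O(x**3)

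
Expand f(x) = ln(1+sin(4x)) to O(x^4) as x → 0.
4*x - 8*x**2 + 32*x**3/3 + O(x**4)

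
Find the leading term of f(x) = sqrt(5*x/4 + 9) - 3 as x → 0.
5*x/24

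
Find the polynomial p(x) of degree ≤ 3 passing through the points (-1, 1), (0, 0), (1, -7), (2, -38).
-3*x**3 - 3*x**2 - x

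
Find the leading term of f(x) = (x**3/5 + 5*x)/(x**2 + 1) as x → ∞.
x/5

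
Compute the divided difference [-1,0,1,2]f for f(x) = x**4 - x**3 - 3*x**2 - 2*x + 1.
1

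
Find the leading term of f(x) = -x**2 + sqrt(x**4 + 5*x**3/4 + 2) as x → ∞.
5*x/8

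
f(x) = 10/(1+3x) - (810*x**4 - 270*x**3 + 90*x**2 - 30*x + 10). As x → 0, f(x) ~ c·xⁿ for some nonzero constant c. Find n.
5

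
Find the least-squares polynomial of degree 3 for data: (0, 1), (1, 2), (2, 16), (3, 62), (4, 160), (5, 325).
47/42 + (-53/252)x + (-191/84)x² + (55/18)x³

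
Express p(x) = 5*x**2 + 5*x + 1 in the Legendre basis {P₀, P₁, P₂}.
(8/3)P₀ + (5)P₁ + (10/3)P₂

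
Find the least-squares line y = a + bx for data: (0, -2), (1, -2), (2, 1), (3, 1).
a = -23/10, b = 6/5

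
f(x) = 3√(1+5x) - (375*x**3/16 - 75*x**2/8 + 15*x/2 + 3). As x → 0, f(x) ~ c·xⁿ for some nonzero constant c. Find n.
4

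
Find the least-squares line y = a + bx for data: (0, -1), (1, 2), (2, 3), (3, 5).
a = -3/5, b = 19/10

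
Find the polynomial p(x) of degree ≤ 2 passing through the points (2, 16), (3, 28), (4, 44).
2*x**2 + 2*x + 4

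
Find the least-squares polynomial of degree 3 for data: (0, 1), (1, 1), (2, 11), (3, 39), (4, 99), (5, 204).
50/63 + (188/189)x + (-535/252)x² + (217/108)x³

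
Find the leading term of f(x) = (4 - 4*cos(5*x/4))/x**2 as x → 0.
25/8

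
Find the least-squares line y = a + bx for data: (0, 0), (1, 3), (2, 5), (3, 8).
a = 1/10, b = 13/5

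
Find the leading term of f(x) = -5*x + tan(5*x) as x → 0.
125*x**3/3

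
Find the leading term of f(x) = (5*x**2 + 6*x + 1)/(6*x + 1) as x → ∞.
5*x/6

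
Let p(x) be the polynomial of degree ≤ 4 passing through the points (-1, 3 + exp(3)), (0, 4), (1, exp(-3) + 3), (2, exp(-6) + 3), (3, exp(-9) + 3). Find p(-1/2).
(-70*exp(6) - 5 + 28*exp(3) + (524 + 35*exp(3))*exp(9))*exp(-9)/128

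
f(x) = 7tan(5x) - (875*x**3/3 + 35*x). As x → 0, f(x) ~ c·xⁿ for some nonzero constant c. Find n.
5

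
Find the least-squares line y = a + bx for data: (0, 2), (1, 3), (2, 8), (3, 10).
a = 7/5, b = 29/10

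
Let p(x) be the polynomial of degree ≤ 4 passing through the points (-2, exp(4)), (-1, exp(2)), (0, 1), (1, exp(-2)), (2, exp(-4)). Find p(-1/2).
(-20*exp(2) + 3 + 5*(-exp(4) + 18 + 12*exp(2))*exp(4))*exp(-4)/128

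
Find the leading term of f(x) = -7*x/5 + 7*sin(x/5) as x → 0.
-7*x**3/750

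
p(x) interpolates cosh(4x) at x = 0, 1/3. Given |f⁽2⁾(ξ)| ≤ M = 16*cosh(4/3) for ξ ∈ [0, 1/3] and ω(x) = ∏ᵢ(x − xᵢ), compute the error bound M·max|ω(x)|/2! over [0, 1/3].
2*cosh(4/3)/9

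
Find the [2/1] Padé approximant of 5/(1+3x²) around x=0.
5 - 15*x**2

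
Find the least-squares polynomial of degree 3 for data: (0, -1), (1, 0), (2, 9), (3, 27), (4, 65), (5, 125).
-10/9 + (86/189)x + (47/252)x² + (103/108)x³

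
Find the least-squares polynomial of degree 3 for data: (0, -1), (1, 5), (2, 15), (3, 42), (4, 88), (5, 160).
-13/18 + (2479/756)x + (103/252)x² + (29/27)x³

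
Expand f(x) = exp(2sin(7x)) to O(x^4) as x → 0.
1 + 14*x + 98*x**2 + 343*x**3 + O(x**4)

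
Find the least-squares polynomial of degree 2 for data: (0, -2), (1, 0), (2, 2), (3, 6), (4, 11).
-13/7 + (32/35)x + (4/7)x²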